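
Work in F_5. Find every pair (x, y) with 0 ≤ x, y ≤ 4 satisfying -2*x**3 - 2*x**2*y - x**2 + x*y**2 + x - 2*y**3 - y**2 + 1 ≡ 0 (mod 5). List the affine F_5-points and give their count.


Affine F_5-points: {(1, 1), (2, 2), (4, 1)}; count = 3.

For each of the 25 pairs (x, y) ∈ F_5², evaluate f(x, y) mod 5. Record the zeros.
  x = 0: [0↦1, 1↦3, 2↦1, 3↦3, 4↦2]  zeros at y ∈ ∅
  x = 1: [0↦4, 1↦0, 2↦4, 3↦4, 4↦3]  zeros at y ∈ {1}
  x = 2: [0↦3, 1↦4, 2↦0, 3↦4, 4↦4]  zeros at y ∈ {2}
  x = 3: [0↦1, 1↦3, 2↦2, 3↦1, 4↦3]  zeros at y ∈ ∅
  x = 4: [0↦1, 1↦0, 2↦3, 3↦3, 4↦3]  zeros at y ∈ {1}
Collecting zeros: affine points = {(1, 1), (2, 2), (4, 1)}.
Total count |C(F_5)_aff| = 3.


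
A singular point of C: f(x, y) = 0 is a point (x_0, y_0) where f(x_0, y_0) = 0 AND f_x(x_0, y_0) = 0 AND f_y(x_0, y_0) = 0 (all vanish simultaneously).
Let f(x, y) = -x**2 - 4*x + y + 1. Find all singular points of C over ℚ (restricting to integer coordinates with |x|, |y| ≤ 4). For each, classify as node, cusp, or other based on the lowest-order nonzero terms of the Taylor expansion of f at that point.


No singular points in the scanned grid; C is smooth there.

Compute partial derivatives:
  f_x = -2*x - 4.
  f_y = 1.
f_y = 1 is a nonzero constant, so f_y never vanishes: no point (x, y) can satisfy f = f_x = f_y = 0. In particular no (x, y) ∈ {−4, ..., 4}² is singular; the curve is smooth.


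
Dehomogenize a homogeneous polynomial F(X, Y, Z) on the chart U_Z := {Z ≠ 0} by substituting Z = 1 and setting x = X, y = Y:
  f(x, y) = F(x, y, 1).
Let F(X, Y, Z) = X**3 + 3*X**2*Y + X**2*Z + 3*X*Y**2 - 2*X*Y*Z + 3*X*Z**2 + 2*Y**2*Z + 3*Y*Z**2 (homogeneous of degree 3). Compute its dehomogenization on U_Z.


f(x, y) = x**3 + 3*x**2*y + x**2 + 3*x*y**2 - 2*x*y + 3*x + 2*y**2 + 3*y

On U_Z we set Z = 1. Each monomial c·X^i·Y^j·Z^k in F becomes c·x^i·y^j·1^k = c·x^i·y^j.
Substituting Z = 1: F(X, Y, 1) = x**3 + 3*x**2*y + x**2 + 3*x*y**2 - 2*x*y + 3*x + 2*y**2 + 3*y.
Note: deg(f) ≤ deg(F) = 3; strict inequality happens when F is divisible by Z (lost terms).


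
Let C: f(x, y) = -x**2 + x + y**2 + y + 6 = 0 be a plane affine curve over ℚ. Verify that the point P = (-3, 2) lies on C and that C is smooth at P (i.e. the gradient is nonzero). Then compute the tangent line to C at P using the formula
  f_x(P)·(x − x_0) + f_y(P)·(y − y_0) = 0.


Tangent line at P: 7*x + 5*y + 11 = 0.

Step 1: f(-3, 2) = 0, so P lies on C.
Step 2: partial derivatives
  f_x(x, y) = 1 - 2*x, f_y(x, y) = 2*y + 1.
  f_x(P) = 7, f_y(P) = 5 (gradient nonzero, so P is smooth).
Step 3: tangent line at P: 7·(x − -3) + 5·(y − 2) = 0.
Expanding: 7*x + 5*y + 11 = 0.


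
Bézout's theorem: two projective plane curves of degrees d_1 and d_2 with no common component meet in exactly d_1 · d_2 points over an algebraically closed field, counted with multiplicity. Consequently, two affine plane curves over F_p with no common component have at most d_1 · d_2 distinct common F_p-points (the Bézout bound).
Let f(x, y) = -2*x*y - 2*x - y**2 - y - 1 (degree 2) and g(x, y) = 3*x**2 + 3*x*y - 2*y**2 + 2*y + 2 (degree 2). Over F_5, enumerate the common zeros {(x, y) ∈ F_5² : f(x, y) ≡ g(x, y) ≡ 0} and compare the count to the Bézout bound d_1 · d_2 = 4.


Common zeros: ∅; count = 0; Bézout bound = 4.

deg(f) = 2, deg(g) = 2, so Bézout bound = 4.
Scan x ∈ F_5. For each x, list the y ∈ F_5 with f(x, y) ≡ 0 and those with g(x, y) ≡ 0 (mod 5); the common zeros in that column are the intersection.
  x = 0: f ≡ 0 at y ∈ ∅; g ≡ 0 at y ∈ {3}; common: ∅.
  x = 1: f ≡ 0 at y ∈ ∅; g ≡ 0 at y ∈ {0}; common: ∅.
  x = 2: f ≡ 0 at y ∈ {0}; g ≡ 0 at y ∈ {1, 3}; common: ∅.
  x = 3: f ≡ 0 at y ∈ {1, 2}; g ≡ 0 at y ∈ ∅; common: ∅.
  x = 4: f ≡ 0 at y ∈ {3}; g ≡ 0 at y ∈ {0, 2}; common: ∅.
Collecting: common zeros = ∅, so the count is 0.
Comparison with the Bézout bound: 0 ≤ 4 = deg(f)·deg(g), as expected for curves with no common component (the affine F_5-count falls short of the bound because intersections may lie at infinity, over extension fields, or carry multiplicity).


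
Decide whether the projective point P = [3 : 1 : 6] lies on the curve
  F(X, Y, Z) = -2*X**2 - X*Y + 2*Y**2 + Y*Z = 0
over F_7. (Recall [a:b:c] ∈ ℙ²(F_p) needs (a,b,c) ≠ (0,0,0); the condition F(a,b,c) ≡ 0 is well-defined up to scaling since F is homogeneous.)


F(3,1,6) ≡ 1 (mod 7); P is NOT on the curve.

Evaluate F(3, 1, 6) term-by-term (mod 7).
  -2*X**2 ↦ -2·9·1·1 = -18
  -X*Y ↦ -1·3·1·1 = -3
  2*Y**2 ↦ 2·1·1·1 = 2
  Y*Z ↦ 1·1·1·6 = 6
Sum: F(3, 1, 6) = (-18) + (-3) + (2) + (6) = -13.
Reducing mod 7: -13 ≡ 1 (mod 7).
Since F(a, b, c) ≡ 1 ≠ 0 (mod 7), P does NOT lie on the curve.


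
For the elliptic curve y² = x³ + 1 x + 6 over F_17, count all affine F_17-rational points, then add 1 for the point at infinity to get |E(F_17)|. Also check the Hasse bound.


Affine points = {(1, 5), (1, 12), (2, 4), (2, 13), (3, 6), (3, 11), (5, 0), (7, 4), (7, 13), (8, 4), (8, 13), (9, 8), (9, 9), (10, 8), (10, 9), (15, 8), (15, 9), (16, 2), (16, 15)}; affine count = 19; |E(F_17)| = 20.

Discriminant check: Δ ∝ 4a³ + 27b² = 4·1³ + 27·6² = 4·1 + 27·36 ≡ 7 (mod 17). Nonzero ⇒ E is nonsingular.
For each x ∈ F_17, compute rhs = x³ + 1·x + 6 mod 17, then count y ∈ F_17 with y² ≡ rhs.
  x = 0: rhs = 6, matching y values: none (0 points).
  x = 1: rhs = 8, matching y values: 5, 12 (2 points).
  x = 2: rhs = 16, matching y values: 4, 13 (2 points).
  x = 3: rhs = 2, matching y values: 6, 11 (2 points).
  x = 4: rhs = 6, matching y values: none (0 points).
  x = 5: rhs = 0, matching y values: 0 (1 points).
  x = 6: rhs = 7, matching y values: none (0 points).
  x = 7: rhs = 16, matching y values: 4, 13 (2 points).
  x = 8: rhs = 16, matching y values: 4, 13 (2 points).
  x = 9: rhs = 13, matching y values: 8, 9 (2 points).
  x = 10: rhs = 13, matching y values: 8, 9 (2 points).
  x = 11: rhs = 5, matching y values: none (0 points).
  x = 12: rhs = 12, matching y values: none (0 points).
  x = 13: rhs = 6, matching y values: none (0 points).
  x = 14: rhs = 10, matching y values: none (0 points).
  x = 15: rhs = 13, matching y values: 8, 9 (2 points).
  x = 16: rhs = 4, matching y values: 2, 15 (2 points).
Total affine count: 19.
Full point count |E(F_17)| = 19 + 1 = 20.
Hasse bound: |20 − (17+1)| = |2| = 2 ≤ 2√17 ≈ 8.2462 ✓.


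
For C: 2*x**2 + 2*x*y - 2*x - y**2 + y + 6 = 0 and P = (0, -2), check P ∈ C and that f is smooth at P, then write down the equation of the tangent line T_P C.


Tangent line at P: -6*x + 5*y + 10 = 0.

Step 1: f(0, -2) = 0, so P lies on C.
Step 2: partial derivatives
  f_x(x, y) = 4*x + 2*y - 2, f_y(x, y) = 2*x - 2*y + 1.
  f_x(P) = -6, f_y(P) = 5 (gradient nonzero, so P is smooth).
Step 3: tangent line at P: -6·(x − 0) + 5·(y − -2) = 0.
Expanding: -6*x + 5*y + 10 = 0.


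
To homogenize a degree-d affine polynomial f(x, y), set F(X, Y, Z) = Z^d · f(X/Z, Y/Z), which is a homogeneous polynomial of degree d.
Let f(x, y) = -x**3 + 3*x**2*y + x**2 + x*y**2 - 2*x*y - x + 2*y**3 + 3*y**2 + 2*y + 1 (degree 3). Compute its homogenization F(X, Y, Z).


F(X, Y, Z) = -X**3 + 3*X**2*Y + X**2*Z + X*Y**2 - 2*X*Y*Z - X*Z**2 + 2*Y**3 + 3*Y**2*Z + 2*Y*Z**2 + Z**3

deg(f) = 3.
Substitute x = X/Z, y = Y/Z into f, then multiply by Z^3.
  monomial -1·x^3·y^0 ↦ -1·X^3·Y^0·Z^0.
  monomial 3·x^2·y^1 ↦ 3·X^2·Y^1·Z^0.
  monomial 1·x^2·y^0 ↦ 1·X^2·Y^0·Z^1.
  monomial 1·x^1·y^2 ↦ 1·X^1·Y^2·Z^0.
  monomial -2·x^1·y^1 ↦ -2·X^1·Y^1·Z^1.
  monomial -1·x^1·y^0 ↦ -1·X^1·Y^0·Z^2.
  monomial 2·x^0·y^3 ↦ 2·X^0·Y^3·Z^0.
  monomial 3·x^0·y^2 ↦ 3·X^0·Y^2·Z^1.
  monomial 2·x^0·y^1 ↦ 2·X^0·Y^1·Z^2.
  monomial 1·x^0·y^0 ↦ 1·X^0·Y^0·Z^3.
Collecting: F(X, Y, Z) = -X**3 + 3*X**2*Y + X**2*Z + X*Y**2 - 2*X*Y*Z - X*Z**2 + 2*Y**3 + 3*Y**2*Z + 2*Y*Z**2 + Z**3.


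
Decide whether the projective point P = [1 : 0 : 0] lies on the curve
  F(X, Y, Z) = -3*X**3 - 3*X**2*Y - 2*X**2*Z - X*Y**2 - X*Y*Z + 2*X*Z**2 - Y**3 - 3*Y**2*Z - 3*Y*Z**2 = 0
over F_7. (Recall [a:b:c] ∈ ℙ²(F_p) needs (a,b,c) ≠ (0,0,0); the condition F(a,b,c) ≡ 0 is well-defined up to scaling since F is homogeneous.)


F(1,0,0) ≡ 4 (mod 7); P is NOT on the curve.

Evaluate F(1, 0, 0) term-by-term (mod 7).
  -3*X**3 ↦ -3·1·1·1 = -3
  -3*X**2*Y ↦ -3·1·0·1 = 0
  -2*X**2*Z ↦ -2·1·1·0 = 0
  -X*Y**2 ↦ -1·1·0·1 = 0
  -X*Y*Z ↦ -1·1·0·0 = 0
  2*X*Z**2 ↦ 2·1·1·0 = 0
  -Y**3 ↦ -1·1·0·1 = 0
  -3*Y**2*Z ↦ -3·1·0·0 = 0
  -3*Y*Z**2 ↦ -3·1·0·0 = 0
Sum: F(1, 0, 0) = (-3) + (0) + (0) + (0) + (0) + (0) + (0) + (0) + (0) = -3.
Reducing mod 7: -3 ≡ 4 (mod 7).
Since F(a, b, c) ≡ 4 ≠ 0 (mod 7), P does NOT lie on the curve.


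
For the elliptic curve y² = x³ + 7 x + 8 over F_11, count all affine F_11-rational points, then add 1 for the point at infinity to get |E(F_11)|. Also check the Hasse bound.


Affine points = {(1, 4), (1, 7), (3, 1), (3, 10), (4, 1), (4, 10), (5, 5), (5, 6), (7, 2), (7, 9), (8, 2), (8, 9), (10, 0)}; affine count = 13; |E(F_11)| = 14.

Discriminant check: Δ ∝ 4a³ + 27b² = 4·7³ + 27·8² = 4·343 + 27·64 ≡ 9 (mod 11). Nonzero ⇒ E is nonsingular.
For each x ∈ F_11, compute rhs = x³ + 7·x + 8 mod 11, then count y ∈ F_11 with y² ≡ rhs.
  x = 0: rhs = 8, matching y values: none (0 points).
  x = 1: rhs = 5, matching y values: 4, 7 (2 points).
  x = 2: rhs = 8, matching y values: none (0 points).
  x = 3: rhs = 1, matching y values: 1, 10 (2 points).
  x = 4: rhs = 1, matching y values: 1, 10 (2 points).
  x = 5: rhs = 3, matching y values: 5, 6 (2 points).
  x = 6: rhs = 2, matching y values: none (0 points).
  x = 7: rhs = 4, matching y values: 2, 9 (2 points).
  x = 8: rhs = 4, matching y values: 2, 9 (2 points).
  x = 9: rhs = 8, matching y values: none (0 points).
  x = 10: rhs = 0, matching y values: 0 (1 points).
Total affine count: 13.
Full point count |E(F_11)| = 13 + 1 = 14.
Hasse bound: |14 − (11+1)| = |2| = 2 ≤ 2√11 ≈ 6.6332 ✓.


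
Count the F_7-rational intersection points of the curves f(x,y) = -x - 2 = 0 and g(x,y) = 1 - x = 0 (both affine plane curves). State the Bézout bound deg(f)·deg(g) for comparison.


Common zeros: ∅; count = 0; Bézout bound = 1.

deg(f) = 1, deg(g) = 1, so Bézout bound = 1.
Scan x ∈ F_7. For each x, list the y ∈ F_7 with f(x, y) ≡ 0 and those with g(x, y) ≡ 0 (mod 7); the common zeros in that column are the intersection.
  x = 0: f ≡ 0 at y ∈ ∅; g ≡ 0 at y ∈ ∅; common: ∅.
  x = 1: f ≡ 0 at y ∈ ∅; g ≡ 0 at y ∈ {0, 1, 2, 3, 4, 5, 6}; common: ∅.
  x = 2: f ≡ 0 at y ∈ ∅; g ≡ 0 at y ∈ ∅; common: ∅.
  x = 3: f ≡ 0 at y ∈ ∅; g ≡ 0 at y ∈ ∅; common: ∅.
  x = 4: f ≡ 0 at y ∈ ∅; g ≡ 0 at y ∈ ∅; common: ∅.
  x = 5: f ≡ 0 at y ∈ {0, 1, 2, 3, 4, 5, 6}; g ≡ 0 at y ∈ ∅; common: ∅.
  x = 6: f ≡ 0 at y ∈ ∅; g ≡ 0 at y ∈ ∅; common: ∅.
Collecting: common zeros = ∅, so the count is 0.
Comparison with the Bézout bound: 0 ≤ 1 = deg(f)·deg(g), as expected for curves with no common component (the affine F_7-count falls short of the bound because intersections may lie at infinity, over extension fields, or carry multiplicity).


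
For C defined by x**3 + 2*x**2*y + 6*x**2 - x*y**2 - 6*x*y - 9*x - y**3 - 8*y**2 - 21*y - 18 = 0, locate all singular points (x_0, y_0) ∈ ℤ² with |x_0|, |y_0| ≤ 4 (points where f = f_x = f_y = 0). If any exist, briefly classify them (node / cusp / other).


Singular points: {(0, -3)}; classification: cusp.

Compute partial derivatives:
  f_x = 3*x**2 + 4*x*y + 12*x - y**2 - 6*y - 9.
  f_y = 2*x**2 - 2*x*y - 6*x - 3*y**2 - 16*y - 21.
Scan x_0 ∈ {−4, ..., 4}. For each x_0, f_y(x_0, y) is a polynomial in y; find its integer roots y ∈ {−4, ..., 4}, then test f_x and f at those candidates.
  x = -4: f_y(-4, y) = -3*y**2 - 8*y + 35; no integer root y with |y| ≤ 4.
  x = -3: f_y(-3, y) = -3*y**2 - 10*y + 15; no integer root y with |y| ≤ 4.
  x = -2: f_y(-2, y) = -3*y**2 - 12*y - 1; no integer root y with |y| ≤ 4.
  x = -1: f_y(-1, y) = -3*y**2 - 14*y - 13; no integer root y with |y| ≤ 4.
  x = 0: f_y(0, y) = -3*y**2 - 16*y - 21; vanishes at y ∈ {-3}. (0, -3): f_x = 0, f = 0 — SINGULAR.
  x = 1: f_y(1, y) = -3*y**2 - 18*y - 25; no integer root y with |y| ≤ 4.
  x = 2: f_y(2, y) = -3*y**2 - 20*y - 25; no integer root y with |y| ≤ 4.
  x = 3: f_y(3, y) = -3*y**2 - 22*y - 21; no integer root y with |y| ≤ 4.
  x = 4: f_y(4, y) = -3*y**2 - 24*y - 13; no integer root y with |y| ≤ 4.
Only singular point on the grid: (0, -3).
Classify: substitute x = 0 + u, y = -3 + v and expand: f = u**3 + 2*u**2*v - u*v**2 - v**3 + v**2.
No constant or linear terms (consistent with a singular point). Quadratic part: v**2. Cubic part: u**3 + 2*u**2*v - u*v**2 - v**3.
The quadratic part v**2 is a perfect square, so there is a single (double) tangent line v = 0, i.e. y = -3. Restricting the cubic part to that line (v = 0) leaves u**3 ≠ 0, so f is not divisible by v and the branch is v² ≈ -u**3 to lowest order — this is a cusp.
Classification: cusp.


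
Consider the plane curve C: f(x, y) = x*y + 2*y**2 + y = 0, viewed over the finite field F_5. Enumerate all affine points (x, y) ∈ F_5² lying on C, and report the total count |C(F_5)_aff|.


Affine F_5-points: {(0, 0), (0, 2), (1, 0), (1, 4), (2, 0), (2, 1), (3, 0), (3, 3), (4, 0)}; count = 9.

For each of the 25 pairs (x, y) ∈ F_5², evaluate f(x, y) mod 5. Record the zeros.
  x = 0: [0↦0, 1↦3, 2↦0, 3↦1, 4↦1]  zeros at y ∈ {0, 2}
  x = 1: [0↦0, 1↦4, 2↦2, 3↦4, 4↦0]  zeros at y ∈ {0, 4}
  x = 2: [0↦0, 1↦0, 2↦4, 3↦2, 4↦4]  zeros at y ∈ {0, 1}
  x = 3: [0↦0, 1↦1, 2↦1, 3↦0, 4↦3]  zeros at y ∈ {0, 3}
  x = 4: [0↦0, 1↦2, 2↦3, 3↦3, 4↦2]  zeros at y ∈ {0}
Collecting zeros: affine points = {(0, 0), (0, 2), (1, 0), (1, 4), (2, 0), (2, 1), (3, 0), (3, 3), (4, 0)}.
Total count |C(F_5)_aff| = 9.


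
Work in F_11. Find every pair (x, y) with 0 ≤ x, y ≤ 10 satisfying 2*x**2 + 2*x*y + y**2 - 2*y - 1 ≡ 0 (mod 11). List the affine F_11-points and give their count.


Affine F_11-points: {(2, 3), (2, 6), (3, 1), (3, 6), (4, 8), (5, 7), (6, 3), (6, 9), (7, 1), (7, 9), (10, 7), (10, 8)}; count = 12.

For each of the 121 pairs (x, y) ∈ F_11², evaluate f(x, y) mod 11. Record the zeros.
  x = 0: [0↦10, 1↦9, 2↦10, 3↦2, 4↦7, 5↦3, 6↦1, 7↦1, 8↦3, 9↦7, 10↦2]  zeros at y ∈ ∅
  x = 1: [0↦1, 1↦2, 2↦5, 3↦10, 4↦6, 5↦4, 6↦4, 7↦6, 8↦10, 9↦5, 10↦2]  zeros at y ∈ ∅
  x = 2: [0↦7, 1↦10, 2↦4, 3↦0, 4↦9, 5↦9, 6↦0, 7↦4, 8↦10, 9↦7, 10↦6]  zeros at y ∈ {3, 6}
  x = 3: [0↦6, 1↦0, 2↦7, 3↦5, 4↦5, 5↦7, 6↦0, 7↦6, 8↦3, 9↦2, 10↦3]  zeros at y ∈ {1, 6}
  x = 4: [0↦9, 1↦5, 2↦3, 3↦3, 4↦5, 5↦9, 6↦4, 7↦1, 8↦0, 9↦1, 10↦4]  zeros at y ∈ {8}
  x = 5: [0↦5, 1↦3, 2↦3, 3↦5, 4↦9, 5↦4, 6↦1, 7↦0, 8↦1, 9↦4, 10↦9]  zeros at y ∈ {7}
  x = 6: [0↦5, 1↦5, 2↦7, 3↦0, 4↦6, 5↦3, 6↦2, 7↦3, 8↦6, 9↦0, 10↦7]  zeros at y ∈ {3, 9}
  x = 7: [0↦9, 1↦0, 2↦4, 3↦10, 4↦7, 5↦6, 6↦7, 7↦10, 8↦4, 9↦0, 10↦9]  zeros at y ∈ {1, 9}
  x = 8: [0↦6, 1↦10, 2↦5, 3↦2, 4↦1, 5↦2, 6↦5, 7↦10, 8↦6, 9↦4, 10↦4]  zeros at y ∈ ∅
  x = 9: [0↦7, 1↦2, 2↦10, 3↦9, 4↦10, 5↦2, 6↦7, 7↦3, 8↦1, 9↦1, 10↦3]  zeros at y ∈ ∅
  x = 10: [0↦1, 1↦9, 2↦8, 3↦9, 4↦1, 5↦6, 6↦2, 7↦0, 8↦0, 9↦2, 10↦6]  zeros at y ∈ {7, 8}
Collecting zeros: affine points = {(2, 3), (2, 6), (3, 1), (3, 6), (4, 8), (5, 7), (6, 3), (6, 9), (7, 1), (7, 9), (10, 7), (10, 8)}.
Total count |C(F_11)_aff| = 12.


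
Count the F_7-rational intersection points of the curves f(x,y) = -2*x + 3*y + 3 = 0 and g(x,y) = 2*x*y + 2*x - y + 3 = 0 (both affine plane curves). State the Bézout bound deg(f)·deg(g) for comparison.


Common zeros: {(1, 2), (3, 1)}; count = 2; Bézout bound = 2.

deg(f) = 1, deg(g) = 2, so Bézout bound = 2.
Scan x ∈ F_7. For each x, list the y ∈ F_7 with f(x, y) ≡ 0 and those with g(x, y) ≡ 0 (mod 7); the common zeros in that column are the intersection.
  x = 0: f ≡ 0 at y ∈ {6}; g ≡ 0 at y ∈ {3}; common: ∅.
  x = 1: f ≡ 0 at y ∈ {2}; g ≡ 0 at y ∈ {2}; common: {2}.
  x = 2: f ≡ 0 at y ∈ {5}; g ≡ 0 at y ∈ {0}; common: ∅.
  x = 3: f ≡ 0 at y ∈ {1}; g ≡ 0 at y ∈ {1}; common: {1}.
  x = 4: f ≡ 0 at y ∈ {4}; g ≡ 0 at y ∈ ∅; common: ∅.
  x = 5: f ≡ 0 at y ∈ {0}; g ≡ 0 at y ∈ {4}; common: ∅.
  x = 6: f ≡ 0 at y ∈ {3}; g ≡ 0 at y ∈ {5}; common: ∅.
Collecting: common zeros = {(1, 2), (3, 1)}, so the count is 2.
Comparison with the Bézout bound: 2 ≤ 2 = deg(f)·deg(g), as expected for curves with no common component (the bound is attained).


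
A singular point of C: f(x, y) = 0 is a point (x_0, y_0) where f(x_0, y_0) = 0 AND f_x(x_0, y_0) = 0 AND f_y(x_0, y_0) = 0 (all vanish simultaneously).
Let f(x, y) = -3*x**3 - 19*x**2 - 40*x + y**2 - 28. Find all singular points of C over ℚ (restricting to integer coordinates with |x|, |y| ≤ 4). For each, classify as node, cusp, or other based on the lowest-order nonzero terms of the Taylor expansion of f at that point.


Singular points: {(-2, 0)}; classification: node.

Compute partial derivatives:
  f_x = -9*x**2 - 38*x - 40.
  f_y = 2*y.
Scan x_0 ∈ {−4, ..., 4}. For each x_0, f_y(x_0, y) is a polynomial in y; find its integer roots y ∈ {−4, ..., 4}, then test f_x and f at those candidates.
  x = -4: f_y(-4, y) = 2*y; vanishes at y ∈ {0}. (-4, 0): f_x = -32 ≠ 0.
  x = -3: f_y(-3, y) = 2*y; vanishes at y ∈ {0}. (-3, 0): f_x = -7 ≠ 0.
  x = -2: f_y(-2, y) = 2*y; vanishes at y ∈ {0}. (-2, 0): f_x = 0, f = 0 — SINGULAR.
  x = -1: f_y(-1, y) = 2*y; vanishes at y ∈ {0}. (-1, 0): f_x = -11 ≠ 0.
  x = 0: f_y(0, y) = 2*y; vanishes at y ∈ {0}. (0, 0): f_x = -40 ≠ 0.
  x = 1: f_y(1, y) = 2*y; vanishes at y ∈ {0}. (1, 0): f_x = -87 ≠ 0.
  x = 2: f_y(2, y) = 2*y; vanishes at y ∈ {0}. (2, 0): f_x = -152 ≠ 0.
  x = 3: f_y(3, y) = 2*y; vanishes at y ∈ {0}. (3, 0): f_x = -235 ≠ 0.
  x = 4: f_y(4, y) = 2*y; vanishes at y ∈ {0}. (4, 0): f_x = -336 ≠ 0.
Only singular point on the grid: (-2, 0).
Classify: substitute x = -2 + u, y = 0 + v and expand: f = -3*u**3 - u**2 + v**2.
No constant or linear terms (consistent with a singular point). Quadratic part: -u**2 + v**2. Cubic part: -3*u**3.
The quadratic part v**2 - u**2 = (v − u)(v + u) splits into two distinct linear factors, so there are two distinct tangent lines y − 0 = ±(x − -2) — this is a node (ordinary double point).
Classification: node.


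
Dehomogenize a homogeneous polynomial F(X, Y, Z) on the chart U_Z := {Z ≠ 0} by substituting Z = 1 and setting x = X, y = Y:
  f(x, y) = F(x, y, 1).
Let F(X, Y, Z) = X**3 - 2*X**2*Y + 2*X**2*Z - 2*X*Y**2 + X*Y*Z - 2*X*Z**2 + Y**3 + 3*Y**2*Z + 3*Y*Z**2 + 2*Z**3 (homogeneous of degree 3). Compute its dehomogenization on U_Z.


f(x, y) = x**3 - 2*x**2*y + 2*x**2 - 2*x*y**2 + x*y - 2*x + y**3 + 3*y**2 + 3*y + 2

On U_Z we set Z = 1. Each monomial c·X^i·Y^j·Z^k in F becomes c·x^i·y^j·1^k = c·x^i·y^j.
Substituting Z = 1: F(X, Y, 1) = x**3 - 2*x**2*y + 2*x**2 - 2*x*y**2 + x*y - 2*x + y**3 + 3*y**2 + 3*y + 2.
Note: deg(f) ≤ deg(F) = 3; strict inequality happens when F is divisible by Z (lost terms).


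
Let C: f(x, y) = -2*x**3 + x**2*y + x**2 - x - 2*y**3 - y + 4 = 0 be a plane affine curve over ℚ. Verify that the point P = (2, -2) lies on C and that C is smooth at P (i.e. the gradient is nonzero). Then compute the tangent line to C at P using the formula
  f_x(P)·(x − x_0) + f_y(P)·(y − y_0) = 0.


Tangent line at P: -29*x - 21*y + 16 = 0.

Step 1: f(2, -2) = 0, so P lies on C.
Step 2: partial derivatives
  f_x(x, y) = -6*x**2 + 2*x*y + 2*x - 1, f_y(x, y) = x**2 - 6*y**2 - 1.
  f_x(P) = -29, f_y(P) = -21 (gradient nonzero, so P is smooth).
Step 3: tangent line at P: -29·(x − 2) + -21·(y − -2) = 0.
Expanding: -29*x - 21*y + 16 = 0.


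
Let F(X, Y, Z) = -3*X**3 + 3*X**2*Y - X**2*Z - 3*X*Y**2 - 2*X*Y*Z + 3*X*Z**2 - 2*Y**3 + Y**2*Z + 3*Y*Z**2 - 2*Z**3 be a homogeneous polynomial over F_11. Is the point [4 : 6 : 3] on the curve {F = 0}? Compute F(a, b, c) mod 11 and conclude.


F(4,6,3) ≡ 2 (mod 11); P is NOT on the curve.

Evaluate F(4, 6, 3) term-by-term (mod 11).
  -3*X**3 ↦ -3·64·1·1 = -192
  3*X**2*Y ↦ 3·16·6·1 = 288
  -X**2*Z ↦ -1·16·1·3 = -48
  -3*X*Y**2 ↦ -3·4·36·1 = -432
  -2*X*Y*Z ↦ -2·4·6·3 = -144
  3*X*Z**2 ↦ 3·4·1·9 = 108
  -2*Y**3 ↦ -2·1·216·1 = -432
  Y**2*Z ↦ 1·1·36·3 = 108
  3*Y*Z**2 ↦ 3·1·6·9 = 162
  -2*Z**3 ↦ -2·1·1·27 = -54
Sum: F(4, 6, 3) = (-192) + (288) + (-48) + (-432) + (-144) + (108) + (-432) + (108) + (162) + (-54) = -636.
Reducing mod 11: -636 ≡ 2 (mod 11).
Since F(a, b, c) ≡ 2 ≠ 0 (mod 11), P does NOT lie on the curve.


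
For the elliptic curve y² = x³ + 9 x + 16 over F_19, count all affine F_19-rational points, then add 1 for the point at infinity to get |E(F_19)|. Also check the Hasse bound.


Affine points = {(0, 4), (0, 15), (1, 8), (1, 11), (2, 2), (2, 17), (6, 1), (6, 18), (7, 2), (7, 17), (8, 7), (8, 12), (9, 3), (9, 16), (10, 2), (10, 17), (12, 3), (12, 16), (14, 6), (14, 13), (15, 7), (15, 12), (16, 0), (17, 3), (17, 16), (18, 5), (18, 14)}; affine count = 27; |E(F_19)| = 28.

Discriminant check: Δ ∝ 4a³ + 27b² = 4·9³ + 27·16² = 4·729 + 27·256 ≡ 5 (mod 19). Nonzero ⇒ E is nonsingular.
For each x ∈ F_19, compute rhs = x³ + 9·x + 16 mod 19, then count y ∈ F_19 with y² ≡ rhs.
  x = 0: rhs = 16, matching y values: 4, 15 (2 points).
  x = 1: rhs = 7, matching y values: 8, 11 (2 points).
  x = 2: rhs = 4, matching y values: 2, 17 (2 points).
  x = 3: rhs = 13, matching y values: none (0 points).
  x = 4: rhs = 2, matching y values: none (0 points).
  x = 5: rhs = 15, matching y values: none (0 points).
  x = 6: rhs = 1, matching y values: 1, 18 (2 points).
  x = 7: rhs = 4, matching y values: 2, 17 (2 points).
  x = 8: rhs = 11, matching y values: 7, 12 (2 points).
  x = 9: rhs = 9, matching y values: 3, 16 (2 points).
  x = 10: rhs = 4, matching y values: 2, 17 (2 points).
  x = 11: rhs = 2, matching y values: none (0 points).
  x = 12: rhs = 9, matching y values: 3, 16 (2 points).
  x = 13: rhs = 12, matching y values: none (0 points).
  x = 14: rhs = 17, matching y values: 6, 13 (2 points).
  x = 15: rhs = 11, matching y values: 7, 12 (2 points).
  x = 16: rhs = 0, matching y values: 0 (1 points).
  x = 17: rhs = 9, matching y values: 3, 16 (2 points).
  x = 18: rhs = 6, matching y values: 5, 14 (2 points).
Total affine count: 27.
Full point count |E(F_19)| = 27 + 1 = 28.
Hasse bound: |28 − (19+1)| = |8| = 8 ≤ 2√19 ≈ 8.7178 ✓.


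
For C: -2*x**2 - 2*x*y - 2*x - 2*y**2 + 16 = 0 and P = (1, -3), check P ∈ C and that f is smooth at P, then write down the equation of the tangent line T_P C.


Tangent line at P: 10*y + 30 = 0.

Step 1: f(1, -3) = 0, so P lies on C.
Step 2: partial derivatives
  f_x(x, y) = -4*x - 2*y - 2, f_y(x, y) = -2*x - 4*y.
  f_x(P) = 0, f_y(P) = 10 (gradient nonzero, so P is smooth).
Step 3: tangent line at P: 0·(x − 1) + 10·(y − -3) = 0.
Expanding: 10*y + 30 = 0.


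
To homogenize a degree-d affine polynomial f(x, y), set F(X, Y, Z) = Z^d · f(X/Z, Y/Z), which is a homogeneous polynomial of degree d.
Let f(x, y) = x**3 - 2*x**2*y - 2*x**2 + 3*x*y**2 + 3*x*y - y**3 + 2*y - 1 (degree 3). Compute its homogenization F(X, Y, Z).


F(X, Y, Z) = X**3 - 2*X**2*Y - 2*X**2*Z + 3*X*Y**2 + 3*X*Y*Z - Y**3 + 2*Y*Z**2 - Z**3

deg(f) = 3.
Substitute x = X/Z, y = Y/Z into f, then multiply by Z^3.
  monomial 1·x^3·y^0 ↦ 1·X^3·Y^0·Z^0.
  monomial -2·x^2·y^1 ↦ -2·X^2·Y^1·Z^0.
  monomial -2·x^2·y^0 ↦ -2·X^2·Y^0·Z^1.
  monomial 3·x^1·y^2 ↦ 3·X^1·Y^2·Z^0.
  monomial 3·x^1·y^1 ↦ 3·X^1·Y^1·Z^1.
  monomial -1·x^0·y^3 ↦ -1·X^0·Y^3·Z^0.
  monomial 2·x^0·y^1 ↦ 2·X^0·Y^1·Z^2.
  monomial -1·x^0·y^0 ↦ -1·X^0·Y^0·Z^3.
Collecting: F(X, Y, Z) = X**3 - 2*X**2*Y - 2*X**2*Z + 3*X*Y**2 + 3*X*Y*Z - Y**3 + 2*Y*Z**2 - Z**3.


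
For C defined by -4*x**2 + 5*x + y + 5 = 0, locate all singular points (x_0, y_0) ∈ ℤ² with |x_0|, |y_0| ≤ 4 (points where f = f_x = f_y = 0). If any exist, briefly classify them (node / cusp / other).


No singular points in the scanned grid; C is smooth there.

Compute partial derivatives:
  f_x = 5 - 8*x.
  f_y = 1.
f_y = 1 is a nonzero constant, so f_y never vanishes: no point (x, y) can satisfy f = f_x = f_y = 0. In particular no (x, y) ∈ {−4, ..., 4}² is singular; the curve is smooth.


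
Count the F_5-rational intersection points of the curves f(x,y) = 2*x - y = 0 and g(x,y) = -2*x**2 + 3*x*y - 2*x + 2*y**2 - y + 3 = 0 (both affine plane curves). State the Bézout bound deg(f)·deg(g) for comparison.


Common zeros: ∅; count = 0; Bézout bound = 2.

deg(f) = 1, deg(g) = 2, so Bézout bound = 2.
Scan x ∈ F_5. For each x, list the y ∈ F_5 with f(x, y) ≡ 0 and those with g(x, y) ≡ 0 (mod 5); the common zeros in that column are the intersection.
  x = 0: f ≡ 0 at y ∈ {0}; g ≡ 0 at y ∈ ∅; common: ∅.
  x = 1: f ≡ 0 at y ∈ {2}; g ≡ 0 at y ∈ ∅; common: ∅.
  x = 2: f ≡ 0 at y ∈ {4}; g ≡ 0 at y ∈ ∅; common: ∅.
  x = 3: f ≡ 0 at y ∈ {1}; g ≡ 0 at y ∈ ∅; common: ∅.
  x = 4: f ≡ 0 at y ∈ {3}; g ≡ 0 at y ∈ ∅; common: ∅.
Collecting: common zeros = ∅, so the count is 0.
Comparison with the Bézout bound: 0 ≤ 2 = deg(f)·deg(g), as expected for curves with no common component (the affine F_5-count falls short of the bound because intersections may lie at infinity, over extension fields, or carry multiplicity).


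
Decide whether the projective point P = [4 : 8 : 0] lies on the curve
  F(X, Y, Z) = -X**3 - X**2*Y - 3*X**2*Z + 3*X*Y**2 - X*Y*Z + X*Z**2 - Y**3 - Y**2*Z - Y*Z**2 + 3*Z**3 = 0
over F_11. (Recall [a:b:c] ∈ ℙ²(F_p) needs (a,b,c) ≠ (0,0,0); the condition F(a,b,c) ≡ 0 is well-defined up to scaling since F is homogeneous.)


F(4,8,0) ≡ 9 (mod 11); P is NOT on the curve.

Evaluate F(4, 8, 0) term-by-term (mod 11).
  -X**3 ↦ -1·64·1·1 = -64
  -X**2*Y ↦ -1·16·8·1 = -128
  -3*X**2*Z ↦ -3·16·1·0 = 0
  3*X*Y**2 ↦ 3·4·64·1 = 768
  -X*Y*Z ↦ -1·4·8·0 = 0
  X*Z**2 ↦ 1·4·1·0 = 0
  -Y**3 ↦ -1·1·512·1 = -512
  -Y**2*Z ↦ -1·1·64·0 = 0
  -Y*Z**2 ↦ -1·1·8·0 = 0
  3*Z**3 ↦ 3·1·1·0 = 0
Sum: F(4, 8, 0) = (-64) + (-128) + (0) + (768) + (0) + (0) + (-512) + (0) + (0) + (0) = 64.
Reducing mod 11: 64 ≡ 9 (mod 11).
Since F(a, b, c) ≡ 9 ≠ 0 (mod 11), P does NOT lie on the curve.


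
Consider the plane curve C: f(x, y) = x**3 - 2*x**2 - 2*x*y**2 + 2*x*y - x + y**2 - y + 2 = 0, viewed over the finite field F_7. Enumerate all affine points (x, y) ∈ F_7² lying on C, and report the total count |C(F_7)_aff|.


Affine F_7-points: {(0, 4), (1, 0), (1, 1), (2, 0), (2, 1), (6, 0), (6, 1)}; count = 7.

For each of the 49 pairs (x, y) ∈ F_7², evaluate f(x, y) mod 7. Record the zeros.
  x = 0: [0↦2, 1↦2, 2↦4, 3↦1, 4↦0, 5↦1, 6↦4]  zeros at y ∈ {4}
  x = 1: [0↦0, 1↦0, 2↦5, 3↦1, 4↦2, 5↦1, 6↦5]  zeros at y ∈ {0, 1}
  x = 2: [0↦0, 1↦0, 2↦1, 3↦3, 4↦6, 5↦3, 6↦1]  zeros at y ∈ {0, 1}
  x = 3: [0↦1, 1↦1, 2↦5, 3↦6, 4↦4, 5↦6, 6↦5]  zeros at y ∈ ∅
  x = 4: [0↦2, 1↦2, 2↦2, 3↦2, 4↦2, 5↦2, 6↦2]  zeros at y ∈ ∅
  x = 5: [0↦2, 1↦2, 2↦5, 3↦4, 4↦6, 5↦4, 6↦5]  zeros at y ∈ ∅
  x = 6: [0↦0, 1↦0, 2↦6, 3↦4, 4↦1, 5↦4, 6↦6]  zeros at y ∈ {0, 1}
Collecting zeros: affine points = {(0, 4), (1, 0), (1, 1), (2, 0), (2, 1), (6, 0), (6, 1)}.
Total count |C(F_7)_aff| = 7.


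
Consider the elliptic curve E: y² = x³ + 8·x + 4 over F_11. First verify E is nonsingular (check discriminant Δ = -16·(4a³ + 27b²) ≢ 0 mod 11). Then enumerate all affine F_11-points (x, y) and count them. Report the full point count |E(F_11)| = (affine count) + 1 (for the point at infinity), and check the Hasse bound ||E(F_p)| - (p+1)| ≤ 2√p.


Affine points = {(0, 2), (0, 9), (3, 0), (4, 1), (4, 10), (5, 2), (5, 9), (6, 2), (6, 9)}; affine count = 9; |E(F_11)| = 10.

Discriminant check: Δ ∝ 4a³ + 27b² = 4·8³ + 27·4² = 4·512 + 27·16 ≡ 5 (mod 11). Nonzero ⇒ E is nonsingular.
For each x ∈ F_11, compute rhs = x³ + 8·x + 4 mod 11, then count y ∈ F_11 with y² ≡ rhs.
  x = 0: rhs = 4, matching y values: 2, 9 (2 points).
  x = 1: rhs = 2, matching y values: none (0 points).
  x = 2: rhs = 6, matching y values: none (0 points).
  x = 3: rhs = 0, matching y values: 0 (1 points).
  x = 4: rhs = 1, matching y values: 1, 10 (2 points).
  x = 5: rhs = 4, matching y values: 2, 9 (2 points).
  x = 6: rhs = 4, matching y values: 2, 9 (2 points).
  x = 7: rhs = 7, matching y values: none (0 points).
  x = 8: rhs = 8, matching y values: none (0 points).
  x = 9: rhs = 2, matching y values: none (0 points).
  x = 10: rhs = 6, matching y values: none (0 points).
Total affine count: 9.
Full point count |E(F_11)| = 9 + 1 = 10.
Hasse bound: |10 − (11+1)| = |-2| = 2 ≤ 2√11 ≈ 6.6332 ✓.


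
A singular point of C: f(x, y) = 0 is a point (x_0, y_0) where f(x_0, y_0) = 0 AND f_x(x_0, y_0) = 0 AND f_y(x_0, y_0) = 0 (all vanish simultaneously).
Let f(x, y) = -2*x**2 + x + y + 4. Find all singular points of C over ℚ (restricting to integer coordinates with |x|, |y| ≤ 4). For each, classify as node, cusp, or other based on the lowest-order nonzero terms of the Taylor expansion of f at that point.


No singular points in the scanned grid; C is smooth there.

Compute partial derivatives:
  f_x = 1 - 4*x.
  f_y = 1.
f_y = 1 is a nonzero constant, so f_y never vanishes: no point (x, y) can satisfy f = f_x = f_y = 0. In particular no (x, y) ∈ {−4, ..., 4}² is singular; the curve is smooth.


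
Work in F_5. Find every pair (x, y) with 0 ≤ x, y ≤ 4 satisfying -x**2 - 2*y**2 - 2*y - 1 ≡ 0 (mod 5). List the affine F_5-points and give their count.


Affine F_5-points: {(0, 1), (0, 3), (2, 0), (2, 4), (3, 0), (3, 4)}; count = 6.

For each of the 25 pairs (x, y) ∈ F_5², evaluate f(x, y) mod 5. Record the zeros.
  x = 0: [0↦4, 1↦0, 2↦2, 3↦0, 4↦4]  zeros at y ∈ {1, 3}
  x = 1: [0↦3, 1↦4, 2↦1, 3↦4, 4↦3]  zeros at y ∈ ∅
  x = 2: [0↦0, 1↦1, 2↦3, 3↦1, 4↦0]  zeros at y ∈ {0, 4}
  x = 3: [0↦0, 1↦1, 2↦3, 3↦1, 4↦0]  zeros at y ∈ {0, 4}
  x = 4: [0↦3, 1↦4, 2↦1, 3↦4, 4↦3]  zeros at y ∈ ∅
Collecting zeros: affine points = {(0, 1), (0, 3), (2, 0), (2, 4), (3, 0), (3, 4)}.
Total count |C(F_5)_aff| = 6.


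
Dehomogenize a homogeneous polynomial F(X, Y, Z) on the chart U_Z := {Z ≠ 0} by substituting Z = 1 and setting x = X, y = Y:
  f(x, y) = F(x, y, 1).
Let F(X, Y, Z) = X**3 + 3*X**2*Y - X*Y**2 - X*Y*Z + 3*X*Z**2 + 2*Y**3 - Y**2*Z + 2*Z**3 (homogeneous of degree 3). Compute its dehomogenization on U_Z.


f(x, y) = x**3 + 3*x**2*y - x*y**2 - x*y + 3*x + 2*y**3 - y**2 + 2

On U_Z we set Z = 1. Each monomial c·X^i·Y^j·Z^k in F becomes c·x^i·y^j·1^k = c·x^i·y^j.
Substituting Z = 1: F(X, Y, 1) = x**3 + 3*x**2*y - x*y**2 - x*y + 3*x + 2*y**3 - y**2 + 2.
Note: deg(f) ≤ deg(F) = 3; strict inequality happens when F is divisible by Z (lost terms).


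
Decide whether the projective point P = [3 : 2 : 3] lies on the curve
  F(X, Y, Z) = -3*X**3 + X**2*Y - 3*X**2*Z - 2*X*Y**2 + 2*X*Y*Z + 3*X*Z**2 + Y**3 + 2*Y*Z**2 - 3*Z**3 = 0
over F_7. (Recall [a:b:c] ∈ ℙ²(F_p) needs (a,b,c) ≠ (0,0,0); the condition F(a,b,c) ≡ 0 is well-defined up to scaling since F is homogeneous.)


F(3,2,3) ≡ 3 (mod 7); P is NOT on the curve.

Evaluate F(3, 2, 3) term-by-term (mod 7).
  -3*X**3 ↦ -3·27·1·1 = -81
  X**2*Y ↦ 1·9·2·1 = 18
  -3*X**2*Z ↦ -3·9·1·3 = -81
  -2*X*Y**2 ↦ -2·3·4·1 = -24
  2*X*Y*Z ↦ 2·3·2·3 = 36
  3*X*Z**2 ↦ 3·3·1·9 = 81
  Y**3 ↦ 1·1·8·1 = 8
  2*Y*Z**2 ↦ 2·1·2·9 = 36
  -3*Z**3 ↦ -3·1·1·27 = -81
Sum: F(3, 2, 3) = (-81) + (18) + (-81) + (-24) + (36) + (81) + (8) + (36) + (-81) = -88.
Reducing mod 7: -88 ≡ 3 (mod 7).
Since F(a, b, c) ≡ 3 ≠ 0 (mod 7), P does NOT lie on the curve.


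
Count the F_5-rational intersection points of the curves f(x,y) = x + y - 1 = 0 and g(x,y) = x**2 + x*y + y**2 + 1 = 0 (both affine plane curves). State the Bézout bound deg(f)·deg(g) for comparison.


Common zeros: ∅; count = 0; Bézout bound = 2.

deg(f) = 1, deg(g) = 2, so Bézout bound = 2.
Scan x ∈ F_5. For each x, list the y ∈ F_5 with f(x, y) ≡ 0 and those with g(x, y) ≡ 0 (mod 5); the common zeros in that column are the intersection.
  x = 0: f ≡ 0 at y ∈ {1}; g ≡ 0 at y ∈ {2, 3}; common: ∅.
  x = 1: f ≡ 0 at y ∈ {0}; g ≡ 0 at y ∈ ∅; common: ∅.
  x = 2: f ≡ 0 at y ∈ {4}; g ≡ 0 at y ∈ {0, 3}; common: ∅.
  x = 3: f ≡ 0 at y ∈ {3}; g ≡ 0 at y ∈ {0, 2}; common: ∅.
  x = 4: f ≡ 0 at y ∈ {2}; g ≡ 0 at y ∈ ∅; common: ∅.
Collecting: common zeros = ∅, so the count is 0.
Comparison with the Bézout bound: 0 ≤ 2 = deg(f)·deg(g), as expected for curves with no common component (the affine F_5-count falls short of the bound because intersections may lie at infinity, over extension fields, or carry multiplicity).


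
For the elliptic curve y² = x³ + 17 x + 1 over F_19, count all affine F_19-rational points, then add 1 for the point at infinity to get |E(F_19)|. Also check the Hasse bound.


Affine points = {(0, 1), (0, 18), (1, 0), (2, 9), (2, 10), (4, 0), (7, 8), (7, 11), (9, 3), (9, 16), (13, 5), (13, 14), (14, 0), (17, 4), (17, 15)}; affine count = 15; |E(F_19)| = 16.

Discriminant check: Δ ∝ 4a³ + 27b² = 4·17³ + 27·1² = 4·4913 + 27·1 ≡ 14 (mod 19). Nonzero ⇒ E is nonsingular.
For each x ∈ F_19, compute rhs = x³ + 17·x + 1 mod 19, then count y ∈ F_19 with y² ≡ rhs.
  x = 0: rhs = 1, matching y values: 1, 18 (2 points).
  x = 1: rhs = 0, matching y values: 0 (1 points).
  x = 2: rhs = 5, matching y values: 9, 10 (2 points).
  x = 3: rhs = 3, matching y values: none (0 points).
  x = 4: rhs = 0, matching y values: 0 (1 points).
  x = 5: rhs = 2, matching y values: none (0 points).
  x = 6: rhs = 15, matching y values: none (0 points).
  x = 7: rhs = 7, matching y values: 8, 11 (2 points).
  x = 8: rhs = 3, matching y values: none (0 points).
  x = 9: rhs = 9, matching y values: 3, 16 (2 points).
  x = 10: rhs = 12, matching y values: none (0 points).
  x = 11: rhs = 18, matching y values: none (0 points).
  x = 12: rhs = 14, matching y values: none (0 points).
  x = 13: rhs = 6, matching y values: 5, 14 (2 points).
  x = 14: rhs = 0, matching y values: 0 (1 points).
  x = 15: rhs = 2, matching y values: none (0 points).
  x = 16: rhs = 18, matching y values: none (0 points).
  x = 17: rhs = 16, matching y values: 4, 15 (2 points).
  x = 18: rhs = 2, matching y values: none (0 points).
Total affine count: 15.
Full point count |E(F_19)| = 15 + 1 = 16.
Hasse bound: |16 − (19+1)| = |-4| = 4 ≤ 2√19 ≈ 8.7178 ✓.


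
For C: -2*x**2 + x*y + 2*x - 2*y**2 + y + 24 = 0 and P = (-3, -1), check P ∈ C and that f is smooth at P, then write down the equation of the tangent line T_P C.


Tangent line at P: 13*x + 2*y + 41 = 0.

Step 1: f(-3, -1) = 0, so P lies on C.
Step 2: partial derivatives
  f_x(x, y) = -4*x + y + 2, f_y(x, y) = x - 4*y + 1.
  f_x(P) = 13, f_y(P) = 2 (gradient nonzero, so P is smooth).
Step 3: tangent line at P: 13·(x − -3) + 2·(y − -1) = 0.
Expanding: 13*x + 2*y + 41 = 0.


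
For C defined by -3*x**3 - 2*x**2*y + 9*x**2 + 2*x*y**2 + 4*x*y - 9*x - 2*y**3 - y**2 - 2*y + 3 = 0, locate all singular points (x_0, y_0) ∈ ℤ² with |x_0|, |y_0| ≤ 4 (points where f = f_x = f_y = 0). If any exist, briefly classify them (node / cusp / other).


Singular points: {(1, 0)}; classification: cusp.

Compute partial derivatives:
  f_x = -9*x**2 - 4*x*y + 18*x + 2*y**2 + 4*y - 9.
  f_y = -2*x**2 + 4*x*y + 4*x - 6*y**2 - 2*y - 2.
Scan x_0 ∈ {−4, ..., 4}. For each x_0, f_y(x_0, y) is a polynomial in y; find its integer roots y ∈ {−4, ..., 4}, then test f_x and f at those candidates.
  x = -4: f_y(-4, y) = -6*y**2 - 18*y - 50; no integer root y with |y| ≤ 4.
  x = -3: f_y(-3, y) = -6*y**2 - 14*y - 32; no integer root y with |y| ≤ 4.
  x = -2: f_y(-2, y) = -6*y**2 - 10*y - 18; no integer root y with |y| ≤ 4.
  x = -1: f_y(-1, y) = -6*y**2 - 6*y - 8; no integer root y with |y| ≤ 4.
  x = 0: f_y(0, y) = -6*y**2 - 2*y - 2; no integer root y with |y| ≤ 4.
  x = 1: f_y(1, y) = -6*y**2 + 2*y; vanishes at y ∈ {0}. (1, 0): f_x = 0, f = 0 — SINGULAR.
  x = 2: f_y(2, y) = -6*y**2 + 6*y - 2; no integer root y with |y| ≤ 4.
  x = 3: f_y(3, y) = -6*y**2 + 10*y - 8; no integer root y with |y| ≤ 4.
  x = 4: f_y(4, y) = -6*y**2 + 14*y - 18; no integer root y with |y| ≤ 4.
Only singular point on the grid: (1, 0).
Classify: substitute x = 1 + u, y = 0 + v and expand: f = -3*u**3 - 2*u**2*v + 2*u*v**2 - 2*v**3 + v**2.
No constant or linear terms (consistent with a singular point). Quadratic part: v**2. Cubic part: -3*u**3 - 2*u**2*v + 2*u*v**2 - 2*v**3.
The quadratic part v**2 is a perfect square, so there is a single (double) tangent line v = 0, i.e. y = 0. Restricting the cubic part to that line (v = 0) leaves -3*u**3 ≠ 0, so f is not divisible by v and the branch is v² ≈ 3*u**3 to lowest order — this is a cusp.
Classification: cusp.


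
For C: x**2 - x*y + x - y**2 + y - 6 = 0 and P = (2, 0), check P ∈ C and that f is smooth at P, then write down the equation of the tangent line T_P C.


Tangent line at P: 5*x - y - 10 = 0.

Step 1: f(2, 0) = 0, so P lies on C.
Step 2: partial derivatives
  f_x(x, y) = 2*x - y + 1, f_y(x, y) = -x - 2*y + 1.
  f_x(P) = 5, f_y(P) = -1 (gradient nonzero, so P is smooth).
Step 3: tangent line at P: 5·(x − 2) + -1·(y − 0) = 0.
Expanding: 5*x - y - 10 = 0.


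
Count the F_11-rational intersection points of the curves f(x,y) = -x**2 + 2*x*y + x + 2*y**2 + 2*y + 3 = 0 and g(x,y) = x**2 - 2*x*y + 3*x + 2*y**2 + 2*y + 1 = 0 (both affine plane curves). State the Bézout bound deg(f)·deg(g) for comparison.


Common zeros: {(1, 6), (8, 1)}; count = 2; Bézout bound = 4.

deg(f) = 2, deg(g) = 2, so Bézout bound = 4.
Scan x ∈ F_11. For each x, list the y ∈ F_11 with f(x, y) ≡ 0 and those with g(x, y) ≡ 0 (mod 11); the common zeros in that column are the intersection.
  x = 0: f ≡ 0 at y ∈ ∅; g ≡ 0 at y ∈ ∅; common: ∅.
  x = 1: f ≡ 0 at y ∈ {3, 6}; g ≡ 0 at y ∈ {5, 6}; common: {6}.
  x = 2: f ≡ 0 at y ∈ ∅; g ≡ 0 at y ∈ {0, 1}; common: ∅.
  x = 3: f ≡ 0 at y ∈ {9}; g ≡ 0 at y ∈ ∅; common: ∅.
  x = 4: f ≡ 0 at y ∈ ∅; g ≡ 0 at y ∈ ∅; common: ∅.
  x = 5: f ≡ 0 at y ∈ {7, 9}; g ≡ 0 at y ∈ {2}; common: ∅.
  x = 6: f ≡ 0 at y ∈ {1, 3}; g ≡ 0 at y ∈ {0, 5}; common: ∅.
  x = 7: f ≡ 0 at y ∈ ∅; g ≡ 0 at y ∈ {2, 4}; common: ∅.
  x = 8: f ≡ 0 at y ∈ {1}; g ≡ 0 at y ∈ {1, 6}; common: {1}.
  x = 9: f ≡ 0 at y ∈ ∅; g ≡ 0 at y ∈ {4}; common: ∅.
  x = 10: f ≡ 0 at y ∈ {4, 7}; g ≡ 0 at y ∈ ∅; common: ∅.
Collecting: common zeros = {(1, 6), (8, 1)}, so the count is 2.
Comparison with the Bézout bound: 2 ≤ 4 = deg(f)·deg(g), as expected for curves with no common component (the affine F_11-count falls short of the bound because intersections may lie at infinity, over extension fields, or carry multiplicity).


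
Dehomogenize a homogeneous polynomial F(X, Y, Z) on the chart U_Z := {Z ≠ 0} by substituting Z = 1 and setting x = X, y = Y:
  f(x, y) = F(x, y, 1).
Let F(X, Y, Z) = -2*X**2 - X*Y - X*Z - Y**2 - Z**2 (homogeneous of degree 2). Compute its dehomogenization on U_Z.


f(x, y) = -2*x**2 - x*y - x - y**2 - 1

On U_Z we set Z = 1. Each monomial c·X^i·Y^j·Z^k in F becomes c·x^i·y^j·1^k = c·x^i·y^j.
Substituting Z = 1: F(X, Y, 1) = -2*x**2 - x*y - x - y**2 - 1.
Note: deg(f) ≤ deg(F) = 2; strict inequality happens when F is divisible by Z (lost terms).
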